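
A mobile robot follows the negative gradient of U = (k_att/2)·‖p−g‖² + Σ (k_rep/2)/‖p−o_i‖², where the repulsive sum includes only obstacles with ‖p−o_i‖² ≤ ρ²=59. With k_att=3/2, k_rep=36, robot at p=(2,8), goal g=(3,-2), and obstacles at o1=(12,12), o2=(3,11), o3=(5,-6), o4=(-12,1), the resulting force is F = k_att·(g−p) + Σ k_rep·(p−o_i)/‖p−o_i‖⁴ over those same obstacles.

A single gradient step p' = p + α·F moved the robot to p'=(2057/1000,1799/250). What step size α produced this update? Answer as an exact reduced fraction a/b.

α = 1/20

F_att = 3/2·(g−p) = 3/2·(1,-10) = (1.5000,-15.0000)
o1: d²=116 > ρ²=59 → inactive
o2: d²=10 ≤ ρ²=59; F_rep = 36·(-1,-3)/10² = (-0.3600,-1.0800)
o3: d²=205 > ρ²=59 → inactive
o4: d²=245 > ρ²=59 → inactive
F = F_att + ΣF_rep = (1.1400,-16.0800)
Δp = p'−p = (0.0570,-0.8040); α = Δx/Fx = (57/1000) / (57/50) = 1/20
check: Δy/Fy = (-201/250) / (-402/25) = 1/20 ✓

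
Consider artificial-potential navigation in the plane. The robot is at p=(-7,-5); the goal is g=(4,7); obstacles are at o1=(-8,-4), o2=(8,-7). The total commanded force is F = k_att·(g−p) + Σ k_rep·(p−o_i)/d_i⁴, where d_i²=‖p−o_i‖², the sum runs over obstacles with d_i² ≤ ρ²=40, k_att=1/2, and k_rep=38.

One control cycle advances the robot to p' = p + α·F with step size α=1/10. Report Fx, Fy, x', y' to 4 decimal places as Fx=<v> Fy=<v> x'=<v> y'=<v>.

Fx=15.0000 Fy=-3.5000 x'=-5.5000 y'=-5.3500

F_att = 1/2·(g−p) = 1/2·(11,12) = (5.5000,6.0000)
o1: d²=2 ≤ ρ²=40; F_rep = 38·(1,-1)/2² = (9.5000,-9.5000)
o2: d²=229 > ρ²=40 → inactive
F = F_att + ΣF_rep = (15.0000,-3.5000)
p' = p + 1/10·F = (-5.5000,-5.3500)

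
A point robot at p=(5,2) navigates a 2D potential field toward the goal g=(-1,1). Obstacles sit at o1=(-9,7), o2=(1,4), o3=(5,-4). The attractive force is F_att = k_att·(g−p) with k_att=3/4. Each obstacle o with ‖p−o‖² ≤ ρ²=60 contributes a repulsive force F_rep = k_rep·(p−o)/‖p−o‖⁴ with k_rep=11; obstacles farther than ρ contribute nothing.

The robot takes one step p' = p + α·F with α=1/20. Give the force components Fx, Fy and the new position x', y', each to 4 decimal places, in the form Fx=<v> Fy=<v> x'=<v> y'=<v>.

Fx=-4.3900 Fy=-0.7541 x'=4.7805 y'=1.9623

F_att = 3/4·(g−p) = 3/4·(-6,-1) = (-4.5000,-0.7500)
o1: d²=221 > ρ²=60 → inactive
o2: d²=20 ≤ ρ²=60; F_rep = 11·(4,-2)/20² = (0.1100,-0.0550)
o3: d²=36 ≤ ρ²=60; F_rep = 11·(0,6)/36² = (0.0000,0.0509)
F = F_att + ΣF_rep = (-4.3900,-0.7541)
p' = p + 1/20·F = (4.7805,1.9623)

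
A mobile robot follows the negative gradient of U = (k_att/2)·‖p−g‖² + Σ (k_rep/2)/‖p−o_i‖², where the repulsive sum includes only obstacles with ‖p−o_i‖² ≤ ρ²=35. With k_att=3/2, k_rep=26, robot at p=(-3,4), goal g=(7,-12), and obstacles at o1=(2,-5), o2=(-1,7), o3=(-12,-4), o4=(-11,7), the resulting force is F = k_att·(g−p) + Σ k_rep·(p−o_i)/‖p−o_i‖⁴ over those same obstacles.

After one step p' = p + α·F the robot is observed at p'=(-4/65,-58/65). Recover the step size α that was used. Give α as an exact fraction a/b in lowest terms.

α = 1/5

F_att = 3/2·(g−p) = 3/2·(10,-16) = (15.0000,-24.0000)
o1: d²=106 > ρ²=35 → inactive
o2: d²=13 ≤ ρ²=35; F_rep = 26·(-2,-3)/13² = (-0.3077,-0.4615)
o3: d²=145 > ρ²=35 → inactive
o4: d²=73 > ρ²=35 → inactive
F = F_att + ΣF_rep = (14.6923,-24.4615)
Δp = p'−p = (2.9385,-4.8923); α = Δx/Fx = (191/65) / (191/13) = 1/5
check: Δy/Fy = (-318/65) / (-318/13) = 1/5 ✓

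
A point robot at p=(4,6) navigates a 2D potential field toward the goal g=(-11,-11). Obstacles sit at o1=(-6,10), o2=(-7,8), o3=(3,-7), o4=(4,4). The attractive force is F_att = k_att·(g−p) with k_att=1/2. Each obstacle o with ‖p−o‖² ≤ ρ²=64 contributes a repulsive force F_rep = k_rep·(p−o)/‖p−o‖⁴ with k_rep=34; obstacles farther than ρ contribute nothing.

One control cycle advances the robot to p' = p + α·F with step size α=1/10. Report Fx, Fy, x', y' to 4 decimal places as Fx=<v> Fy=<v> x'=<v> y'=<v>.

Fx=-7.5000 Fy=-4.2500 x'=3.2500 y'=5.5750

F_att = 1/2·(g−p) = 1/2·(-15,-17) = (-7.5000,-8.5000)
o1: d²=116 > ρ²=64 → inactive
o2: d²=125 > ρ²=64 → inactive
o3: d²=170 > ρ²=64 → inactive
o4: d²=4 ≤ ρ²=64; F_rep = 34·(0,2)/4² = (0.0000,4.2500)
F = F_att + ΣF_rep = (-7.5000,-4.2500)
p' = p + 1/10·F = (3.2500,5.5750)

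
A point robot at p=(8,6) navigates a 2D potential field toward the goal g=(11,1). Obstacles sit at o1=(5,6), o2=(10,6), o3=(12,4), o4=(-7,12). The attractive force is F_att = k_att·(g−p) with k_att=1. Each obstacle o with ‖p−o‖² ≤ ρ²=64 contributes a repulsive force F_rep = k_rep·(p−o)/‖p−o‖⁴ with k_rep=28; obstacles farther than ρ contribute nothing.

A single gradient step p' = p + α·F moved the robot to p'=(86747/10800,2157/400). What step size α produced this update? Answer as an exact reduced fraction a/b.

α = 1/8

F_att = 1·(g−p) = 1·(3,-5) = (3.0000,-5.0000)
o1: d²=9 ≤ ρ²=64; F_rep = 28·(3,0)/9² = (1.0370,0.0000)
o2: d²=4 ≤ ρ²=64; F_rep = 28·(-2,0)/4² = (-3.5000,0.0000)
o3: d²=20 ≤ ρ²=64; F_rep = 28·(-4,2)/20² = (-0.2800,0.1400)
o4: d²=261 > ρ²=64 → inactive
F = F_att + ΣF_rep = (0.2570,-4.8600)
Δp = p'−p = (0.0321,-0.6075); α = Δx/Fx = (347/10800) / (347/1350) = 1/8
check: Δy/Fy = (-243/400) / (-243/50) = 1/8 ✓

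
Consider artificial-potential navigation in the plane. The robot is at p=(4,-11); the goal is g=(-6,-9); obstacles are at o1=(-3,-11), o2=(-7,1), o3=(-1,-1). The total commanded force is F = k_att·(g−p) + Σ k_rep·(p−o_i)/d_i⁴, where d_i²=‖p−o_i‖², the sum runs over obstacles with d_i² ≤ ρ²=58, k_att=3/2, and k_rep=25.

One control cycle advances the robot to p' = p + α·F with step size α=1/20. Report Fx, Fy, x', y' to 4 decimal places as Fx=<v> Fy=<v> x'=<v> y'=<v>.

F_att = 3/2·(g−p) = 3/2·(-10,2) = (-15.0000,3.0000)
o1: d²=49 ≤ ρ²=58; F_rep = 25·(7,0)/49² = (0.0729,0.0000)
o2: d²=265 > ρ²=58 → inactive
o3: d²=125 > ρ²=58 → inactive
F = F_att + ΣF_rep = (-14.9271,3.0000)
p' = p + 1/20·F = (3.2536,-10.8500)

Fx=-14.9271 Fy=3.0000 x'=3.2536 y'=-10.8500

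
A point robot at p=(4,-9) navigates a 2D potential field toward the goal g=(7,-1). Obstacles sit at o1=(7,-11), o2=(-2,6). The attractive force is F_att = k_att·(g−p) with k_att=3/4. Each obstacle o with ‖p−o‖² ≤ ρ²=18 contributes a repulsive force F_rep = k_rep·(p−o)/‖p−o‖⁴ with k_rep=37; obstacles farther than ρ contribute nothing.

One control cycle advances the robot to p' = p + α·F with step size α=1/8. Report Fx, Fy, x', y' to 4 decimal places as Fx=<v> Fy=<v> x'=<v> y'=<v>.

Fx=1.5932 Fy=6.4379 x'=4.1991 y'=-8.1953

F_att = 3/4·(g−p) = 3/4·(3,8) = (2.2500,6.0000)
o1: d²=13 ≤ ρ²=18; F_rep = 37·(-3,2)/13² = (-0.6568,0.4379)
o2: d²=261 > ρ²=18 → inactive
F = F_att + ΣF_rep = (1.5932,6.4379)
p' = p + 1/8·F = (4.1991,-8.1953)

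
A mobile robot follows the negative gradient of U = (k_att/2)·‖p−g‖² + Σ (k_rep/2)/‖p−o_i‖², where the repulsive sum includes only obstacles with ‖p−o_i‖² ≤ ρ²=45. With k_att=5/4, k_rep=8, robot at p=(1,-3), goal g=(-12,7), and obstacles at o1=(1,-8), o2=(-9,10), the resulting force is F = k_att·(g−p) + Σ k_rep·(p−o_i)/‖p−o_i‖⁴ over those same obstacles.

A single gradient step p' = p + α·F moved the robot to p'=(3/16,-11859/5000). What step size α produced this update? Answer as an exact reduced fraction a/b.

F_att = 5/4·(g−p) = 5/4·(-13,10) = (-16.2500,12.5000)
o1: d²=25 ≤ ρ²=45; F_rep = 8·(0,5)/25² = (0.0000,0.0640)
o2: d²=269 > ρ²=45 → inactive
F = F_att + ΣF_rep = (-16.2500,12.5640)
Δp = p'−p = (-0.8125,0.6282); α = Δx/Fx = (-13/16) / (-65/4) = 1/20
check: Δy/Fy = (3141/5000) / (3141/250) = 1/20 ✓

α = 1/20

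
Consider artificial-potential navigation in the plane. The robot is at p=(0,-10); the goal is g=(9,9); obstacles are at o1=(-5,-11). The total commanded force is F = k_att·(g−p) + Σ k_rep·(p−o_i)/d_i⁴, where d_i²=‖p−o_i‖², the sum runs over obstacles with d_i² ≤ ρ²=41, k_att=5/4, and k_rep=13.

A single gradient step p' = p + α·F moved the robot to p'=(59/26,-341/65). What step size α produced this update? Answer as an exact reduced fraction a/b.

F_att = 5/4·(g−p) = 5/4·(9,19) = (11.2500,23.7500)
o1: d²=26 ≤ ρ²=41; F_rep = 13·(5,1)/26² = (0.0962,0.0192)
F = F_att + ΣF_rep = (11.3462,23.7692)
Δp = p'−p = (2.2692,4.7538); α = Δx/Fx = (59/26) / (295/26) = 1/5
check: Δy/Fy = (309/65) / (309/13) = 1/5 ✓

α = 1/5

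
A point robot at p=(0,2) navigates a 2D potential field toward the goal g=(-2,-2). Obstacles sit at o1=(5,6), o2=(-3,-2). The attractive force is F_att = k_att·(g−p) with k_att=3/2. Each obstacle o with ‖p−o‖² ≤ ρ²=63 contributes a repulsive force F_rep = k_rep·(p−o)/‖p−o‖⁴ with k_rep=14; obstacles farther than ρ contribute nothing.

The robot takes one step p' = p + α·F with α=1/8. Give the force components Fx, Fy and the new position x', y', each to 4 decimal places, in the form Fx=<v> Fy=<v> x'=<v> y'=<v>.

F_att = 3/2·(g−p) = 3/2·(-2,-4) = (-3.0000,-6.0000)
o1: d²=41 ≤ ρ²=63; F_rep = 14·(-5,-4)/41² = (-0.0416,-0.0333)
o2: d²=25 ≤ ρ²=63; F_rep = 14·(3,4)/25² = (0.0672,0.0896)
F = F_att + ΣF_rep = (-2.9744,-5.9437)
p' = p + 1/8·F = (-0.3718,1.2570)

Fx=-2.9744 Fy=-5.9437 x'=-0.3718 y'=1.2570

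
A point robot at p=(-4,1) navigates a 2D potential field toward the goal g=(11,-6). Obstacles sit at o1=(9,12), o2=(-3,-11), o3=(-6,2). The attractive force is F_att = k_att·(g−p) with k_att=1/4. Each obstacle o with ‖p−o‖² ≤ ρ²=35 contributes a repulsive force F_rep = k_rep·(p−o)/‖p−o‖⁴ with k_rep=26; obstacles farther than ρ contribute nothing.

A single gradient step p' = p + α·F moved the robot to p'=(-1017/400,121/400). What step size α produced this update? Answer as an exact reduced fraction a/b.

α = 1/4

F_att = 1/4·(g−p) = 1/4·(15,-7) = (3.7500,-1.7500)
o1: d²=290 > ρ²=35 → inactive
o2: d²=145 > ρ²=35 → inactive
o3: d²=5 ≤ ρ²=35; F_rep = 26·(2,-1)/5² = (2.0800,-1.0400)
F = F_att + ΣF_rep = (5.8300,-2.7900)
Δp = p'−p = (1.4575,-0.6975); α = Δx/Fx = (583/400) / (583/100) = 1/4
check: Δy/Fy = (-279/400) / (-279/100) = 1/4 ✓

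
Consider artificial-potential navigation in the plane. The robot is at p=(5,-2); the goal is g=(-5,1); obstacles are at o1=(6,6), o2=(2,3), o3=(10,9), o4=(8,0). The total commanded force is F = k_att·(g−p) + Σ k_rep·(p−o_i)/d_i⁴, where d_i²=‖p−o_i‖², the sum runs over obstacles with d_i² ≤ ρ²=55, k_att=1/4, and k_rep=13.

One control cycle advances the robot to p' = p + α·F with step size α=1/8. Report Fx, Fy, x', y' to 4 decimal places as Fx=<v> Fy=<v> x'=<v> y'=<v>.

Fx=-2.6970 Fy=0.5399 x'=4.6629 y'=-1.9325

F_att = 1/4·(g−p) = 1/4·(-10,3) = (-2.5000,0.7500)
o1: d²=65 > ρ²=55 → inactive
o2: d²=34 ≤ ρ²=55; F_rep = 13·(3,-5)/34² = (0.0337,-0.0562)
o3: d²=146 > ρ²=55 → inactive
o4: d²=13 ≤ ρ²=55; F_rep = 13·(-3,-2)/13² = (-0.2308,-0.1538)
F = F_att + ΣF_rep = (-2.6970,0.5399)
p' = p + 1/8·F = (4.6629,-1.9325)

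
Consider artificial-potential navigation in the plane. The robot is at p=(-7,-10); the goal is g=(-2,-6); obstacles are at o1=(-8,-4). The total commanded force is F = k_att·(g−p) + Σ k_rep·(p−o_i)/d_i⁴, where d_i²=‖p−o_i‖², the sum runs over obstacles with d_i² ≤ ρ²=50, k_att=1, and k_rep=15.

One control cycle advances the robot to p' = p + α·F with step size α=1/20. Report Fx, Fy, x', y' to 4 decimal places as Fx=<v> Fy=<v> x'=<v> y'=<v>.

F_att = 1·(g−p) = 1·(5,4) = (5.0000,4.0000)
o1: d²=37 ≤ ρ²=50; F_rep = 15·(1,-6)/37² = (0.0110,-0.0657)
F = F_att + ΣF_rep = (5.0110,3.9343)
p' = p + 1/20·F = (-6.7495,-9.8033)

Fx=5.0110 Fy=3.9343 x'=-6.7495 y'=-9.8033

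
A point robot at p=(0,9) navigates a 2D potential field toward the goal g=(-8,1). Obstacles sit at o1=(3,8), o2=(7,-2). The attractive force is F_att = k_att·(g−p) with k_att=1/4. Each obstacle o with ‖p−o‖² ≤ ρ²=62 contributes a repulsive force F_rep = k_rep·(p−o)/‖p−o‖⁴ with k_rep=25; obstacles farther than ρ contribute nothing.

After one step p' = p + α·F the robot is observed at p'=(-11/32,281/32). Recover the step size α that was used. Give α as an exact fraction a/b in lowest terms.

α = 1/8

F_att = 1/4·(g−p) = 1/4·(-8,-8) = (-2.0000,-2.0000)
o1: d²=10 ≤ ρ²=62; F_rep = 25·(-3,1)/10² = (-0.7500,0.2500)
o2: d²=170 > ρ²=62 → inactive
F = F_att + ΣF_rep = (-2.7500,-1.7500)
Δp = p'−p = (-0.3438,-0.2188); α = Δx/Fx = (-11/32) / (-11/4) = 1/8
check: Δy/Fy = (-7/32) / (-7/4) = 1/8 ✓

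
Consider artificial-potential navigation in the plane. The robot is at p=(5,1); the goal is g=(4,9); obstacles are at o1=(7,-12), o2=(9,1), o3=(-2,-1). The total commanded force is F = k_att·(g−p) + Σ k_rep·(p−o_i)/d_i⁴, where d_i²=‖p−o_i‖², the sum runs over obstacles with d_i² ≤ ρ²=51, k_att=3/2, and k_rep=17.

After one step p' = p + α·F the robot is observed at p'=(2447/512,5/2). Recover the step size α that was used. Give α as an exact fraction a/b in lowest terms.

F_att = 3/2·(g−p) = 3/2·(-1,8) = (-1.5000,12.0000)
o1: d²=173 > ρ²=51 → inactive
o2: d²=16 ≤ ρ²=51; F_rep = 17·(-4,0)/16² = (-0.2656,0.0000)
o3: d²=53 > ρ²=51 → inactive
F = F_att + ΣF_rep = (-1.7656,12.0000)
Δp = p'−p = (-0.2207,1.5000); α = Δx/Fx = (-113/512) / (-113/64) = 1/8
check: Δy/Fy = (3/2) / (12) = 1/8 ✓

α = 1/8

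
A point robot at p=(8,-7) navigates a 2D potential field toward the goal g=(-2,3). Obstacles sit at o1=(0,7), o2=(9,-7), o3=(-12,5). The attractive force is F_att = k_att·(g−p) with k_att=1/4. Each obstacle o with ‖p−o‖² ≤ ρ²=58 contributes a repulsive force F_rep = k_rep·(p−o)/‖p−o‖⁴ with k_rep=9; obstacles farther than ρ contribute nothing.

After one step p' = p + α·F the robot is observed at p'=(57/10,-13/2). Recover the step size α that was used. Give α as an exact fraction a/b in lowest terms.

F_att = 1/4·(g−p) = 1/4·(-10,10) = (-2.5000,2.5000)
o1: d²=260 > ρ²=58 → inactive
o2: d²=1 ≤ ρ²=58; F_rep = 9·(-1,0)/1² = (-9.0000,0.0000)
o3: d²=544 > ρ²=58 → inactive
F = F_att + ΣF_rep = (-11.5000,2.5000)
Δp = p'−p = (-2.3000,0.5000); α = Δx/Fx = (-23/10) / (-23/2) = 1/5
check: Δy/Fy = (1/2) / (5/2) = 1/5 ✓

α = 1/5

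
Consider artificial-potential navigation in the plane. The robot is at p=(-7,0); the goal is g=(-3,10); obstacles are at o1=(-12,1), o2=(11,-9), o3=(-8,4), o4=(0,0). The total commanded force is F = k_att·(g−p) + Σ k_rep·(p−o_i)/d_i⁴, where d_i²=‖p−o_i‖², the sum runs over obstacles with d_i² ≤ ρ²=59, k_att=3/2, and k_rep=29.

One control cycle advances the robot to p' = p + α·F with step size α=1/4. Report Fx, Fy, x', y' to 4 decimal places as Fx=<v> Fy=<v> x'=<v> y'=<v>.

F_att = 3/2·(g−p) = 3/2·(4,10) = (6.0000,15.0000)
o1: d²=26 ≤ ρ²=59; F_rep = 29·(5,-1)/26² = (0.2145,-0.0429)
o2: d²=405 > ρ²=59 → inactive
o3: d²=17 ≤ ρ²=59; F_rep = 29·(1,-4)/17² = (0.1003,-0.4014)
o4: d²=49 ≤ ρ²=59; F_rep = 29·(-7,0)/49² = (-0.0845,0.0000)
F = F_att + ΣF_rep = (6.2303,14.5557)
p' = p + 1/4·F = (-5.4424,3.6389)

Fx=6.2303 Fy=14.5557 x'=-5.4424 y'=3.6389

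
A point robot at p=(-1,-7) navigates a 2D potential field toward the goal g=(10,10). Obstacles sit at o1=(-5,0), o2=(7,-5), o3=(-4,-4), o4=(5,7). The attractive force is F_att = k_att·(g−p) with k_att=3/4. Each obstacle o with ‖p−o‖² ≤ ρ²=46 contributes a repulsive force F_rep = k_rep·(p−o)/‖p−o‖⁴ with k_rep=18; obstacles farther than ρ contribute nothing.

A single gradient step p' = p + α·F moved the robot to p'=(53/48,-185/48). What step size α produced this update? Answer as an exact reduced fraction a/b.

F_att = 3/4·(g−p) = 3/4·(11,17) = (8.2500,12.7500)
o1: d²=65 > ρ²=46 → inactive
o2: d²=68 > ρ²=46 → inactive
o3: d²=18 ≤ ρ²=46; F_rep = 18·(3,-3)/18² = (0.1667,-0.1667)
o4: d²=232 > ρ²=46 → inactive
F = F_att + ΣF_rep = (8.4167,12.5833)
Δp = p'−p = (2.1042,3.1458); α = Δx/Fx = (101/48) / (101/12) = 1/4
check: Δy/Fy = (151/48) / (151/12) = 1/4 ✓

α = 1/4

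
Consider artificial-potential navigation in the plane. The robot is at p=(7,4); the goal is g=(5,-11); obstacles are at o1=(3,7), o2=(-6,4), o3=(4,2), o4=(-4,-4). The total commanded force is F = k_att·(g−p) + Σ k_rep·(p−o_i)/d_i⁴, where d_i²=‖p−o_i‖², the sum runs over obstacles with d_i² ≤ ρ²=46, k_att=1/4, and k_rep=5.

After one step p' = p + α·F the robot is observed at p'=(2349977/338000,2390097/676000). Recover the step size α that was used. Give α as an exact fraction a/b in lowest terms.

F_att = 1/4·(g−p) = 1/4·(-2,-15) = (-0.5000,-3.7500)
o1: d²=25 ≤ ρ²=46; F_rep = 5·(4,-3)/25² = (0.0320,-0.0240)
o2: d²=169 > ρ²=46 → inactive
o3: d²=13 ≤ ρ²=46; F_rep = 5·(3,2)/13² = (0.0888,0.0592)
o4: d²=185 > ρ²=46 → inactive
F = F_att + ΣF_rep = (-0.3792,-3.7148)
Δp = p'−p = (-0.0474,-0.4644); α = Δx/Fx = (-16023/338000) / (-16023/42250) = 1/8
check: Δy/Fy = (-313903/676000) / (-313903/84500) = 1/8 ✓

α = 1/8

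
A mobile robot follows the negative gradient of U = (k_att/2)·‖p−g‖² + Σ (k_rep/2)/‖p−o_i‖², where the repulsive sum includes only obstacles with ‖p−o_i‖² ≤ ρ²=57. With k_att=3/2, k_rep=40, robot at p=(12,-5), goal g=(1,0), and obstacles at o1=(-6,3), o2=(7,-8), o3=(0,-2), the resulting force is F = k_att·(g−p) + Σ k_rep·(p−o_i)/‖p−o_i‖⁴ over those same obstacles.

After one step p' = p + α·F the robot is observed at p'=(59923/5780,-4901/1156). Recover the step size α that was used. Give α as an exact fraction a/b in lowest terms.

α = 1/10

F_att = 3/2·(g−p) = 3/2·(-11,5) = (-16.5000,7.5000)
o1: d²=388 > ρ²=57 → inactive
o2: d²=34 ≤ ρ²=57; F_rep = 40·(5,3)/34² = (0.1730,0.1038)
o3: d²=153 > ρ²=57 → inactive
F = F_att + ΣF_rep = (-16.3270,7.6038)
Δp = p'−p = (-1.6327,0.7604); α = Δx/Fx = (-9437/5780) / (-9437/578) = 1/10
check: Δy/Fy = (879/1156) / (4395/578) = 1/10 ✓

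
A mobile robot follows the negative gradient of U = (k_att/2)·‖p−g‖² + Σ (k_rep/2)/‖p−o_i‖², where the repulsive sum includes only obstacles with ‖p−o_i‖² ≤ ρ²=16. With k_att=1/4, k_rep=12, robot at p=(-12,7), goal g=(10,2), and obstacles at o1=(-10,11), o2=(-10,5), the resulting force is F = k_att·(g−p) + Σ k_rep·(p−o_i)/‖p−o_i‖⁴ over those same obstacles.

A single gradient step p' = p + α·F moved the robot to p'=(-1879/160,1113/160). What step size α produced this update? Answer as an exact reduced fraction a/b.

α = 1/20

F_att = 1/4·(g−p) = 1/4·(22,-5) = (5.5000,-1.2500)
o1: d²=20 > ρ²=16 → inactive
o2: d²=8 ≤ ρ²=16; F_rep = 12·(-2,2)/8² = (-0.3750,0.3750)
F = F_att + ΣF_rep = (5.1250,-0.8750)
Δp = p'−p = (0.2562,-0.0437); α = Δx/Fx = (41/160) / (41/8) = 1/20
check: Δy/Fy = (-7/160) / (-7/8) = 1/20 ✓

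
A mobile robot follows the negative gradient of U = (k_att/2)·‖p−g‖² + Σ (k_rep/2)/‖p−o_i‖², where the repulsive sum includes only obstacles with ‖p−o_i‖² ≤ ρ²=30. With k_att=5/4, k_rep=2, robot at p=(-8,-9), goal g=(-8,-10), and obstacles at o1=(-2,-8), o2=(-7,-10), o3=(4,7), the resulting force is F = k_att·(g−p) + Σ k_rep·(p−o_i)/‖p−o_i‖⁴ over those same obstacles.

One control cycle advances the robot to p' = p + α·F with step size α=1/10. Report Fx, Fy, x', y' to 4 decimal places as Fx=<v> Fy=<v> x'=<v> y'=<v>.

Fx=-0.5000 Fy=-0.7500 x'=-8.0500 y'=-9.0750

F_att = 5/4·(g−p) = 5/4·(0,-1) = (0.0000,-1.2500)
o1: d²=37 > ρ²=30 → inactive
o2: d²=2 ≤ ρ²=30; F_rep = 2·(-1,1)/2² = (-0.5000,0.5000)
o3: d²=400 > ρ²=30 → inactive
F = F_att + ΣF_rep = (-0.5000,-0.7500)
p' = p + 1/10·F = (-8.0500,-9.0750)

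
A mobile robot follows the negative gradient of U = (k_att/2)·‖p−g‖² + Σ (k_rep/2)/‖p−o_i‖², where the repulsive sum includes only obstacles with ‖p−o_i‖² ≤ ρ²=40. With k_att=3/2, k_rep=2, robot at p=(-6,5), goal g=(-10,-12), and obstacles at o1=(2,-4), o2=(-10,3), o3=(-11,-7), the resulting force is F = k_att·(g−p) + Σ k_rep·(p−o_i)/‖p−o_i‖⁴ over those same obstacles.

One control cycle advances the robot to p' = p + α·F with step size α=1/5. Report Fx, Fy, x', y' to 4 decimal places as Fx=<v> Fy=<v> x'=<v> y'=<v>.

Fx=-5.9800 Fy=-25.4900 x'=-7.1960 y'=-0.0980

F_att = 3/2·(g−p) = 3/2·(-4,-17) = (-6.0000,-25.5000)
o1: d²=145 > ρ²=40 → inactive
o2: d²=20 ≤ ρ²=40; F_rep = 2·(4,2)/20² = (0.0200,0.0100)
o3: d²=169 > ρ²=40 → inactive
F = F_att + ΣF_rep = (-5.9800,-25.4900)
p' = p + 1/5·F = (-7.1960,-0.0980)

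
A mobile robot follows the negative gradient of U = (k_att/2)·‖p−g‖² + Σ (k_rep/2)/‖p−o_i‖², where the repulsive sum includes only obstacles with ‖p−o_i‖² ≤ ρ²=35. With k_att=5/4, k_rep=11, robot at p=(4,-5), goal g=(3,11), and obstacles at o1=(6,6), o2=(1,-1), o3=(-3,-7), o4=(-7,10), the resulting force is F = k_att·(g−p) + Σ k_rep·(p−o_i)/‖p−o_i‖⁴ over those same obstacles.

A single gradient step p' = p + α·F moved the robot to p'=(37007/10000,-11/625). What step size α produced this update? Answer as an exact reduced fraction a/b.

α = 1/4

F_att = 5/4·(g−p) = 5/4·(-1,16) = (-1.2500,20.0000)
o1: d²=125 > ρ²=35 → inactive
o2: d²=25 ≤ ρ²=35; F_rep = 11·(3,-4)/25² = (0.0528,-0.0704)
o3: d²=53 > ρ²=35 → inactive
o4: d²=346 > ρ²=35 → inactive
F = F_att + ΣF_rep = (-1.1972,19.9296)
Δp = p'−p = (-0.2993,4.9824); α = Δx/Fx = (-2993/10000) / (-2993/2500) = 1/4
check: Δy/Fy = (3114/625) / (12456/625) = 1/4 ✓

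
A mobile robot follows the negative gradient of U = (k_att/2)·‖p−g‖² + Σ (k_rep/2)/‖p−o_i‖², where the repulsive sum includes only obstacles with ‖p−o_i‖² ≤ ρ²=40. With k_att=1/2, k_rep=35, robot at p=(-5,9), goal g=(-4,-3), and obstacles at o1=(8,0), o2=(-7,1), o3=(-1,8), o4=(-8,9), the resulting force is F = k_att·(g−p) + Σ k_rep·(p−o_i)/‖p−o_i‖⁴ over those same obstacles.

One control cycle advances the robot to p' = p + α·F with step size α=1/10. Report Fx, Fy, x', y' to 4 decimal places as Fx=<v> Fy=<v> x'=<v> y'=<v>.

F_att = 1/2·(g−p) = 1/2·(1,-12) = (0.5000,-6.0000)
o1: d²=250 > ρ²=40 → inactive
o2: d²=68 > ρ²=40 → inactive
o3: d²=17 ≤ ρ²=40; F_rep = 35·(-4,1)/17² = (-0.4844,0.1211)
o4: d²=9 ≤ ρ²=40; F_rep = 35·(3,0)/9² = (1.2963,0.0000)
F = F_att + ΣF_rep = (1.3119,-5.8789)
p' = p + 1/10·F = (-4.8688,8.4121)

Fx=1.3119 Fy=-5.8789 x'=-4.8688 y'=8.4121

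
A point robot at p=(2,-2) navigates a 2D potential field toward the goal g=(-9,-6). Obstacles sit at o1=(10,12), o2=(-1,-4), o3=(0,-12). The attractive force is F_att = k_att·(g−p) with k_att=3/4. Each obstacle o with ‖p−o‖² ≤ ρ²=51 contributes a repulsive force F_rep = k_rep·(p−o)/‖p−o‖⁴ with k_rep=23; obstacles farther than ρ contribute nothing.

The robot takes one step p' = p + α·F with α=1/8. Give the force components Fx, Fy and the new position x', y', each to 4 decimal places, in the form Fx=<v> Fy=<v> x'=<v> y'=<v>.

Fx=-7.8417 Fy=-2.7278 x'=1.0198 y'=-2.3410

F_att = 3/4·(g−p) = 3/4·(-11,-4) = (-8.2500,-3.0000)
o1: d²=260 > ρ²=51 → inactive
o2: d²=13 ≤ ρ²=51; F_rep = 23·(3,2)/13² = (0.4083,0.2722)
o3: d²=104 > ρ²=51 → inactive
F = F_att + ΣF_rep = (-7.8417,-2.7278)
p' = p + 1/8·F = (1.0198,-2.3410)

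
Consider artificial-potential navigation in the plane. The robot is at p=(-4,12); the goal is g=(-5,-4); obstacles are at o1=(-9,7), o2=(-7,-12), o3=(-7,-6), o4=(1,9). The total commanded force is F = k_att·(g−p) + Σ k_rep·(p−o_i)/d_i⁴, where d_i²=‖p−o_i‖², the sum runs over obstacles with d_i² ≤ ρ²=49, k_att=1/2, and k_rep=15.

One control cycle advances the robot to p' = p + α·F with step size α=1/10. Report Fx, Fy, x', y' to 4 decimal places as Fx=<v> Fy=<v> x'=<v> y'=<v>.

Fx=-0.5649 Fy=-7.9611 x'=-4.0565 y'=11.2039

F_att = 1/2·(g−p) = 1/2·(-1,-16) = (-0.5000,-8.0000)
o1: d²=50 > ρ²=49 → inactive
o2: d²=585 > ρ²=49 → inactive
o3: d²=333 > ρ²=49 → inactive
o4: d²=34 ≤ ρ²=49; F_rep = 15·(-5,3)/34² = (-0.0649,0.0389)
F = F_att + ΣF_rep = (-0.5649,-7.9611)
p' = p + 1/10·F = (-4.0565,11.2039)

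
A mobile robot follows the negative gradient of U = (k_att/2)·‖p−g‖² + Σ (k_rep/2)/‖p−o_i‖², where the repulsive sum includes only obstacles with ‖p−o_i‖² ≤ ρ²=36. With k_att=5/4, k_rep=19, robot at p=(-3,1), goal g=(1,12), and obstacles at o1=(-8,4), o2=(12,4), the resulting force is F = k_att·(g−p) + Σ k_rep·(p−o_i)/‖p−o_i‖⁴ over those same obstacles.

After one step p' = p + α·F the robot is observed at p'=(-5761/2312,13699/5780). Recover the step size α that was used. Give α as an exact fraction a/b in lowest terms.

α = 1/10

F_att = 5/4·(g−p) = 5/4·(4,11) = (5.0000,13.7500)
o1: d²=34 ≤ ρ²=36; F_rep = 19·(5,-3)/34² = (0.0822,-0.0493)
o2: d²=234 > ρ²=36 → inactive
F = F_att + ΣF_rep = (5.0822,13.7007)
Δp = p'−p = (0.5082,1.3701); α = Δx/Fx = (1175/2312) / (5875/1156) = 1/10
check: Δy/Fy = (7919/5780) / (7919/578) = 1/10 ✓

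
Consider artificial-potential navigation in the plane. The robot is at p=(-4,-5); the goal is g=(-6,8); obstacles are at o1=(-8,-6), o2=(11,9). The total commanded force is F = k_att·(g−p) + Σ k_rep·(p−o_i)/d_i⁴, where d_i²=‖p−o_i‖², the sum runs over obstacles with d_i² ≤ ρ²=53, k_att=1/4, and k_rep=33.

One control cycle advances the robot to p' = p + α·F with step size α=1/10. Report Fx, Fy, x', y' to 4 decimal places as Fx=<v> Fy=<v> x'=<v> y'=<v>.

Fx=-0.0433 Fy=3.3642 x'=-4.0043 y'=-4.6636

F_att = 1/4·(g−p) = 1/4·(-2,13) = (-0.5000,3.2500)
o1: d²=17 ≤ ρ²=53; F_rep = 33·(4,1)/17² = (0.4567,0.1142)
o2: d²=421 > ρ²=53 → inactive
F = F_att + ΣF_rep = (-0.0433,3.3642)
p' = p + 1/10·F = (-4.0043,-4.6636)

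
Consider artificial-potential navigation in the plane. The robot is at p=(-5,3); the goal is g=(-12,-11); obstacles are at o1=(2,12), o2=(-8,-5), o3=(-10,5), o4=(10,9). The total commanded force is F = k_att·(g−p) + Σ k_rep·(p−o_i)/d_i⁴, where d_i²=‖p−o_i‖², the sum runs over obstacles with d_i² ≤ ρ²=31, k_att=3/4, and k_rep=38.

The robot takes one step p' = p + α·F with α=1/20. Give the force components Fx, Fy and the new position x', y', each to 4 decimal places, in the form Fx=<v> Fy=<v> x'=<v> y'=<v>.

Fx=-5.0241 Fy=-10.5904 x'=-5.2512 y'=2.4705

F_att = 3/4·(g−p) = 3/4·(-7,-14) = (-5.2500,-10.5000)
o1: d²=130 > ρ²=31 → inactive
o2: d²=73 > ρ²=31 → inactive
o3: d²=29 ≤ ρ²=31; F_rep = 38·(5,-2)/29² = (0.2259,-0.0904)
o4: d²=261 > ρ²=31 → inactive
F = F_att + ΣF_rep = (-5.0241,-10.5904)
p' = p + 1/20·F = (-5.2512,2.4705)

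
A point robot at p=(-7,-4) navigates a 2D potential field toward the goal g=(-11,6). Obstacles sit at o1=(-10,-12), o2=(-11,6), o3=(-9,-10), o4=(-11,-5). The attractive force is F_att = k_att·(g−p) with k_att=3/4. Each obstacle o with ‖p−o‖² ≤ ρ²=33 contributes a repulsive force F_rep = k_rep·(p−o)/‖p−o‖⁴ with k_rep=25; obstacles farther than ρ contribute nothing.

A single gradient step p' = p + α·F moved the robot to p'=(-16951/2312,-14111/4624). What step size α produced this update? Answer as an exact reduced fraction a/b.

α = 1/8

F_att = 3/4·(g−p) = 3/4·(-4,10) = (-3.0000,7.5000)
o1: d²=73 > ρ²=33 → inactive
o2: d²=116 > ρ²=33 → inactive
o3: d²=40 > ρ²=33 → inactive
o4: d²=17 ≤ ρ²=33; F_rep = 25·(4,1)/17² = (0.3460,0.0865)
F = F_att + ΣF_rep = (-2.6540,7.5865)
Δp = p'−p = (-0.3317,0.9483); α = Δx/Fx = (-767/2312) / (-767/289) = 1/8
check: Δy/Fy = (4385/4624) / (4385/578) = 1/8 ✓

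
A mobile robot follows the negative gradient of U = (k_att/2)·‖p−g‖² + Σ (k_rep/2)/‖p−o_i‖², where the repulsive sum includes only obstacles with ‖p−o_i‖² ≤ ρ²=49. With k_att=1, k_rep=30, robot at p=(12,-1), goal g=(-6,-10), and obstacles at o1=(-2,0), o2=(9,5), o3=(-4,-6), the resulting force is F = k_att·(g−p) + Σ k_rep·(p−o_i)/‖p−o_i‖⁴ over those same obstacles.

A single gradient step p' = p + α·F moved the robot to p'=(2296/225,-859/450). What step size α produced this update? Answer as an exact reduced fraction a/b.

α = 1/10

F_att = 1·(g−p) = 1·(-18,-9) = (-18.0000,-9.0000)
o1: d²=197 > ρ²=49 → inactive
o2: d²=45 ≤ ρ²=49; F_rep = 30·(3,-6)/45² = (0.0444,-0.0889)
o3: d²=281 > ρ²=49 → inactive
F = F_att + ΣF_rep = (-17.9556,-9.0889)
Δp = p'−p = (-1.7956,-0.9089); α = Δx/Fx = (-404/225) / (-808/45) = 1/10
check: Δy/Fy = (-409/450) / (-409/45) = 1/10 ✓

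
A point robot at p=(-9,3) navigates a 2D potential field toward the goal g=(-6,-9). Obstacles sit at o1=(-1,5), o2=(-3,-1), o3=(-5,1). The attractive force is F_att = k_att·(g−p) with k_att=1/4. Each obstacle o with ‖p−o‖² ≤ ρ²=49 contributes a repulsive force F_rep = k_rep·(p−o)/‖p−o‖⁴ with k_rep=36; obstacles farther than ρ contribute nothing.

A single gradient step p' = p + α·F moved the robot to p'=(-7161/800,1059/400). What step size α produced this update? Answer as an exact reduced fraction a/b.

α = 1/8

F_att = 1/4·(g−p) = 1/4·(3,-12) = (0.7500,-3.0000)
o1: d²=68 > ρ²=49 → inactive
o2: d²=52 > ρ²=49 → inactive
o3: d²=20 ≤ ρ²=49; F_rep = 36·(-4,2)/20² = (-0.3600,0.1800)
F = F_att + ΣF_rep = (0.3900,-2.8200)
Δp = p'−p = (0.0488,-0.3525); α = Δx/Fx = (39/800) / (39/100) = 1/8
check: Δy/Fy = (-141/400) / (-141/50) = 1/8 ✓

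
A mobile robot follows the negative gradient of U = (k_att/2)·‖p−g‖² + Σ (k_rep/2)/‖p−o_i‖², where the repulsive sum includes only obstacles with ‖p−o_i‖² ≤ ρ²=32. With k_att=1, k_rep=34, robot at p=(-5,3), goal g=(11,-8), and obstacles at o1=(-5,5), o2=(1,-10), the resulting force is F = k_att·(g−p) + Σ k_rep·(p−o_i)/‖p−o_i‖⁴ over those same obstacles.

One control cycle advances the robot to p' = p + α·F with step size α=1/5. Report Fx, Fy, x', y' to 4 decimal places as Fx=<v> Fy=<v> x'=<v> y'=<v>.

Fx=16.0000 Fy=-15.2500 x'=-1.8000 y'=-0.0500

F_att = 1·(g−p) = 1·(16,-11) = (16.0000,-11.0000)
o1: d²=4 ≤ ρ²=32; F_rep = 34·(0,-2)/4² = (0.0000,-4.2500)
o2: d²=205 > ρ²=32 → inactive
F = F_att + ΣF_rep = (16.0000,-15.2500)
p' = p + 1/5·F = (-1.8000,-0.0500)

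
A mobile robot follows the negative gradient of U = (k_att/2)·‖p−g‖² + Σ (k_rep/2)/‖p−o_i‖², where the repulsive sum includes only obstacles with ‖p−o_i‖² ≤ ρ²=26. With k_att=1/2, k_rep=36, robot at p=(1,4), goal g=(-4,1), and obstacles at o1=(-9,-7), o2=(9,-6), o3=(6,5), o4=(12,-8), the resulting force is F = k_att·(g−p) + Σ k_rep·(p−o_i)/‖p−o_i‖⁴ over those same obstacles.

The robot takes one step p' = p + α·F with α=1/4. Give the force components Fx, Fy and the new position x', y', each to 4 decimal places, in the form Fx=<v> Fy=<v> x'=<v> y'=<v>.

Fx=-2.7663 Fy=-1.5533 x'=0.3084 y'=3.6117

F_att = 1/2·(g−p) = 1/2·(-5,-3) = (-2.5000,-1.5000)
o1: d²=221 > ρ²=26 → inactive
o2: d²=164 > ρ²=26 → inactive
o3: d²=26 ≤ ρ²=26; F_rep = 36·(-5,-1)/26² = (-0.2663,-0.0533)
o4: d²=265 > ρ²=26 → inactive
F = F_att + ΣF_rep = (-2.7663,-1.5533)
p' = p + 1/4·F = (0.3084,3.6117)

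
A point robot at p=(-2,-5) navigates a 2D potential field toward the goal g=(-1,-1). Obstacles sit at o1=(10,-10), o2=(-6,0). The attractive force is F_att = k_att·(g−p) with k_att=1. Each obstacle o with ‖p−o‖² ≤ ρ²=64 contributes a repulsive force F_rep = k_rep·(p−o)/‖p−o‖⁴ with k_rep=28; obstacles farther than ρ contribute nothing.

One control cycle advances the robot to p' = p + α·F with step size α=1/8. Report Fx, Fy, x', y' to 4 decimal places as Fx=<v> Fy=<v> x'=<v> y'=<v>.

Fx=1.0666 Fy=3.9167 x'=-1.8667 y'=-4.5104

F_att = 1·(g−p) = 1·(1,4) = (1.0000,4.0000)
o1: d²=169 > ρ²=64 → inactive
o2: d²=41 ≤ ρ²=64; F_rep = 28·(4,-5)/41² = (0.0666,-0.0833)
F = F_att + ΣF_rep = (1.0666,3.9167)
p' = p + 1/8·F = (-1.8667,-4.5104)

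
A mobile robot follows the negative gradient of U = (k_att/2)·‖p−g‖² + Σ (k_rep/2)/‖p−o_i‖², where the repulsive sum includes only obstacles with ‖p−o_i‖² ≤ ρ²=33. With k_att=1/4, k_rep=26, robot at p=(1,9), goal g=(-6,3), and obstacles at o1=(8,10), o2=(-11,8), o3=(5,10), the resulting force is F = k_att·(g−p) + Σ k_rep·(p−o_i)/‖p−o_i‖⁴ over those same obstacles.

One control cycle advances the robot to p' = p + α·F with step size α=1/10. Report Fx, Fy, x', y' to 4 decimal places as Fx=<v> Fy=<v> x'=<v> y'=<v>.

Fx=-2.1099 Fy=-1.5900 x'=0.7890 y'=8.8410

F_att = 1/4·(g−p) = 1/4·(-7,-6) = (-1.7500,-1.5000)
o1: d²=50 > ρ²=33 → inactive
o2: d²=145 > ρ²=33 → inactive
o3: d²=17 ≤ ρ²=33; F_rep = 26·(-4,-1)/17² = (-0.3599,-0.0900)
F = F_att + ΣF_rep = (-2.1099,-1.5900)
p' = p + 1/10·F = (0.7890,8.8410)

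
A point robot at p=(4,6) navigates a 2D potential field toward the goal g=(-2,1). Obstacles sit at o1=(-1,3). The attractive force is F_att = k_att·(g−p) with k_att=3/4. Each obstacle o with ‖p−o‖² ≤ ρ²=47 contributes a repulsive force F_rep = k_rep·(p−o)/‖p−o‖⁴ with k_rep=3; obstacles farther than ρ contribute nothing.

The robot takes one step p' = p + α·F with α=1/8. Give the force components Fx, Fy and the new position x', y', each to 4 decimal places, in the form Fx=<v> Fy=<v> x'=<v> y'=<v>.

F_att = 3/4·(g−p) = 3/4·(-6,-5) = (-4.5000,-3.7500)
o1: d²=34 ≤ ρ²=47; F_rep = 3·(5,3)/34² = (0.0130,0.0078)
F = F_att + ΣF_rep = (-4.4870,-3.7422)
p' = p + 1/8·F = (3.4391,5.5322)

Fx=-4.4870 Fy=-3.7422 x'=3.4391 y'=5.5322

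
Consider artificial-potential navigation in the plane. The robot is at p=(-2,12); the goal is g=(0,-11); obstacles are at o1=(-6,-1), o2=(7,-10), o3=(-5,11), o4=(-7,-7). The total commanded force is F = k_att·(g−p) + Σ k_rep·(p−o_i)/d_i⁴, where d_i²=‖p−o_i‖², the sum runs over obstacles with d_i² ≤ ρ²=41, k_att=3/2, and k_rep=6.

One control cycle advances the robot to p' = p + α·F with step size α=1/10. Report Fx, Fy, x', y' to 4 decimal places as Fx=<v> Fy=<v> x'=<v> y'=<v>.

Fx=3.1800 Fy=-34.4400 x'=-1.6820 y'=8.5560

F_att = 3/2·(g−p) = 3/2·(2,-23) = (3.0000,-34.5000)
o1: d²=185 > ρ²=41 → inactive
o2: d²=565 > ρ²=41 → inactive
o3: d²=10 ≤ ρ²=41; F_rep = 6·(3,1)/10² = (0.1800,0.0600)
o4: d²=386 > ρ²=41 → inactive
F = F_att + ΣF_rep = (3.1800,-34.4400)
p' = p + 1/10·F = (-1.6820,8.5560)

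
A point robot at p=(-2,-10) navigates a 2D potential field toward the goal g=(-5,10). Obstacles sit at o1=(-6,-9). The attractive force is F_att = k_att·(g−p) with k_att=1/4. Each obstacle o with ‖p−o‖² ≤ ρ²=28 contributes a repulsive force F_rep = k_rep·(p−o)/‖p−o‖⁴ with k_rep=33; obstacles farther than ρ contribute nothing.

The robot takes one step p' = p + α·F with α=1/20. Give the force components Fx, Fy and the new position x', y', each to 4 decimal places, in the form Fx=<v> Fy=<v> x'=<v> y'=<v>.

Fx=-0.2933 Fy=4.8858 x'=-2.0147 y'=-9.7557

F_att = 1/4·(g−p) = 1/4·(-3,20) = (-0.7500,5.0000)
o1: d²=17 ≤ ρ²=28; F_rep = 33·(4,-1)/17² = (0.4567,-0.1142)
F = F_att + ΣF_rep = (-0.2933,4.8858)
p' = p + 1/20·F = (-2.0147,-9.7557)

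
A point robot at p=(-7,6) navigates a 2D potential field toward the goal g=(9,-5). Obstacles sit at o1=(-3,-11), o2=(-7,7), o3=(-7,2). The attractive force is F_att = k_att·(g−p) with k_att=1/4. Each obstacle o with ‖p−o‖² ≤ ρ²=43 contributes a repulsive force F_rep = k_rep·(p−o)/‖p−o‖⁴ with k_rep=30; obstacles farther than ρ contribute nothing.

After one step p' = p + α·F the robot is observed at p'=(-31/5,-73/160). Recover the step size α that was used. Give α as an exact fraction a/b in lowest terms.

α = 1/5

F_att = 1/4·(g−p) = 1/4·(16,-11) = (4.0000,-2.7500)
o1: d²=305 > ρ²=43 → inactive
o2: d²=1 ≤ ρ²=43; F_rep = 30·(0,-1)/1² = (0.0000,-30.0000)
o3: d²=16 ≤ ρ²=43; F_rep = 30·(0,4)/16² = (0.0000,0.4688)
F = F_att + ΣF_rep = (4.0000,-32.2812)
Δp = p'−p = (0.8000,-6.4562); α = Δx/Fx = (4/5) / (4) = 1/5
check: Δy/Fy = (-1033/160) / (-1033/32) = 1/5 ✓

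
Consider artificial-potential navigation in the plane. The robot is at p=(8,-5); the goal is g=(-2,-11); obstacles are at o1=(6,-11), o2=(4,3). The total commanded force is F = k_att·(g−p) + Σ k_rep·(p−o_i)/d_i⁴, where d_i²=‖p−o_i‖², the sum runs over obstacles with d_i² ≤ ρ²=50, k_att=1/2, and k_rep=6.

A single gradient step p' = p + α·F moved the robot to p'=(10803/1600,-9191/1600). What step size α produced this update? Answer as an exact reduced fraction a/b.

α = 1/4

F_att = 1/2·(g−p) = 1/2·(-10,-6) = (-5.0000,-3.0000)
o1: d²=40 ≤ ρ²=50; F_rep = 6·(2,6)/40² = (0.0075,0.0225)
o2: d²=80 > ρ²=50 → inactive
F = F_att + ΣF_rep = (-4.9925,-2.9775)
Δp = p'−p = (-1.2481,-0.7444); α = Δx/Fx = (-1997/1600) / (-1997/400) = 1/4
check: Δy/Fy = (-1191/1600) / (-1191/400) = 1/4 ✓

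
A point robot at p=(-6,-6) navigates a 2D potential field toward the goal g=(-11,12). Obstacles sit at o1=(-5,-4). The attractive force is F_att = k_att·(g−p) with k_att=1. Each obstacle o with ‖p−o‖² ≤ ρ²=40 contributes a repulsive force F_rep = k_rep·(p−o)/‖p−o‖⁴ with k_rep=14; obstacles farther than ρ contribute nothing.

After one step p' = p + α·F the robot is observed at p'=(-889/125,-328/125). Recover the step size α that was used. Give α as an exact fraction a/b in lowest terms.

α = 1/5

F_att = 1·(g−p) = 1·(-5,18) = (-5.0000,18.0000)
o1: d²=5 ≤ ρ²=40; F_rep = 14·(-1,-2)/5² = (-0.5600,-1.1200)
F = F_att + ΣF_rep = (-5.5600,16.8800)
Δp = p'−p = (-1.1120,3.3760); α = Δx/Fx = (-139/125) / (-139/25) = 1/5
check: Δy/Fy = (422/125) / (422/25) = 1/5 ✓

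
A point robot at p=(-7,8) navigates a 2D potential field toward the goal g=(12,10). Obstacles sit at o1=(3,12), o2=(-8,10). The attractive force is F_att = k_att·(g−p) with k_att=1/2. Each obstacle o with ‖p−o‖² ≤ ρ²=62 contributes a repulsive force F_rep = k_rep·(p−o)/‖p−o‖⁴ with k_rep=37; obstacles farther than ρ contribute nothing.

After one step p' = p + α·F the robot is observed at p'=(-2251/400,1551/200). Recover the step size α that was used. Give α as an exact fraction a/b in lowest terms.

α = 1/8

F_att = 1/2·(g−p) = 1/2·(19,2) = (9.5000,1.0000)
o1: d²=116 > ρ²=62 → inactive
o2: d²=5 ≤ ρ²=62; F_rep = 37·(1,-2)/5² = (1.4800,-2.9600)
F = F_att + ΣF_rep = (10.9800,-1.9600)
Δp = p'−p = (1.3725,-0.2450); α = Δx/Fx = (549/400) / (549/50) = 1/8
check: Δy/Fy = (-49/200) / (-49/25) = 1/8 ✓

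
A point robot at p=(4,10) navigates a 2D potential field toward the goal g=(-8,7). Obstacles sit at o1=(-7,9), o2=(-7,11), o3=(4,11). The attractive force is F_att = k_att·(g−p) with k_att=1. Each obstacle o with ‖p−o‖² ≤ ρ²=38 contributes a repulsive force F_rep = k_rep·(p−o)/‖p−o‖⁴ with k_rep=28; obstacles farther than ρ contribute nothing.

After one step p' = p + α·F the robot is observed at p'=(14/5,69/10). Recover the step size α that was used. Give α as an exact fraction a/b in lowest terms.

F_att = 1·(g−p) = 1·(-12,-3) = (-12.0000,-3.0000)
o1: d²=122 > ρ²=38 → inactive
o2: d²=122 > ρ²=38 → inactive
o3: d²=1 ≤ ρ²=38; F_rep = 28·(0,-1)/1² = (0.0000,-28.0000)
F = F_att + ΣF_rep = (-12.0000,-31.0000)
Δp = p'−p = (-1.2000,-3.1000); α = Δx/Fx = (-6/5) / (-12) = 1/10
check: Δy/Fy = (-31/10) / (-31) = 1/10 ✓

α = 1/10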